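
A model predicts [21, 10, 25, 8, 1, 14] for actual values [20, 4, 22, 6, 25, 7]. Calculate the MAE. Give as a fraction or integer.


MAE = (1/6) * (|20-21|=1 + |4-10|=6 + |22-25|=3 + |6-8|=2 + |25-1|=24 + |7-14|=7). Sum = 43. MAE = 43/6.

43/6


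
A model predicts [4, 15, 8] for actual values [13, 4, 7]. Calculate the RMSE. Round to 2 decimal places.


MSE = 67.6667. RMSE = sqrt(67.6667) = 8.23.

8.23


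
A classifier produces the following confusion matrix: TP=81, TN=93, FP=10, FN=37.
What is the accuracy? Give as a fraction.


Accuracy = (TP + TN) / (TP + TN + FP + FN) = (81 + 93) / 221 = 174/221.

174/221


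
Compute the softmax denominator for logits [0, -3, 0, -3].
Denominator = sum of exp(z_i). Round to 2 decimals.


Denom = e^0=1.0000 + e^-3=0.0498 + e^0=1.0000 + e^-3=0.0498. Sum = 2.0996, which rounds to 2.10.

2.10


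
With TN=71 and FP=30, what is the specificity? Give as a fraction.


Specificity = TN / (TN + FP) = 71 / 101 = 71/101.

71/101


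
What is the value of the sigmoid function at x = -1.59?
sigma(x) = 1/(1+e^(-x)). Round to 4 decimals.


sigma(-1.59) = 1/(1+e^(1.59)) = 1/(1+4.903749) = 1/5.903749 = 0.1694.

0.1694


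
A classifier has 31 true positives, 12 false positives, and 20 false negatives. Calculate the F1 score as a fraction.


Precision = 31/43 = 31/43. Recall = 31/51 = 31/51. F1 = 2*P*R/(P+R) = 31/47.

31/47


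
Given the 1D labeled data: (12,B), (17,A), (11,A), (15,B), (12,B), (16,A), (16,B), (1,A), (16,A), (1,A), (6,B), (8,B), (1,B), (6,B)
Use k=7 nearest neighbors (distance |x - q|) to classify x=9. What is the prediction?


Distances: |12-9|=3, |17-9|=8, |11-9|=2, |15-9|=6, |12-9|=3, |16-9|=7, |16-9|=7, |1-9|=8, |16-9|=7, |1-9|=8, |6-9|=3, |8-9|=1, |1-9|=8, |6-9|=3. 7 nearest: (8,B), (11,A), (12,B), (12,B), (6,B), (6,B), (15,B). Counts: {'B': 6, 'A': 1}. Majority class: B.

B


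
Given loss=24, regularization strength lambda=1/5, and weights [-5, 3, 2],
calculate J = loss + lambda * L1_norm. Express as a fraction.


L1 norm = sum(|w|) = 10. J = 24 + 1/5 * 10 = 26.

26


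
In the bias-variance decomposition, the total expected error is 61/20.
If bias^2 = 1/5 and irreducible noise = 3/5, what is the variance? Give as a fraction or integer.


Total error = bias^2 + variance + irreducible noise. So variance = 61/20 - 1/5 - 3/5 = 9/4.

9/4


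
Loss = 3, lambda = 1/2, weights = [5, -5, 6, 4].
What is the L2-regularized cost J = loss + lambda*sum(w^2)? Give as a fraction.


L2 sq norm = sum(w^2) = 102. J = 3 + 1/2 * 102 = 54.

54


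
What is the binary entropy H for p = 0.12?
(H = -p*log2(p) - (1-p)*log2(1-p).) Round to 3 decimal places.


H = -0.12*log2(0.12) - 0.88*log2(0.88) = 0.529.

0.529


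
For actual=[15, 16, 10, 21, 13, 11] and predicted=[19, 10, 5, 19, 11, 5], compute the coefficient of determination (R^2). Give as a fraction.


Mean(y) = 43/3. SS_res = 121. SS_tot = 238/3. R^2 = 1 - 121/(238/3) = -125/238.

-125/238


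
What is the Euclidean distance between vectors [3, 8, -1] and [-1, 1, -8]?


d = sqrt(sum of squared differences). (3--1)^2=16, (8-1)^2=49, (-1--8)^2=49. Sum = 114.

sqrt(114)


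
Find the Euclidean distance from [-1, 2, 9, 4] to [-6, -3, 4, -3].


d = sqrt(sum of squared differences). (-1--6)^2=25, (2--3)^2=25, (9-4)^2=25, (4--3)^2=49. Sum = 124.

sqrt(124)


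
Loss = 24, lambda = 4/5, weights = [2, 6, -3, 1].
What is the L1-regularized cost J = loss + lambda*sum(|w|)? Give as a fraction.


L1 norm = sum(|w|) = 12. J = 24 + 4/5 * 12 = 168/5.

168/5


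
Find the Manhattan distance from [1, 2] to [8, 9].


d = sum of absolute differences: |1-8|=7 + |2-9|=7 = 14.

14


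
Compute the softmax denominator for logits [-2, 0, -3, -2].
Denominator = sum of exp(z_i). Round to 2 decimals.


Denom = e^-2=0.1353 + e^0=1.0000 + e^-3=0.0498 + e^-2=0.1353. Sum = 1.3204, which rounds to 1.32.

1.32


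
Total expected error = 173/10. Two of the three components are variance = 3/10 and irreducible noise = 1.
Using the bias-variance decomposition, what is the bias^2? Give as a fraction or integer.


Total error = bias^2 + variance + irreducible noise. So bias^2 = 173/10 - 3/10 - 1 = 16.

16


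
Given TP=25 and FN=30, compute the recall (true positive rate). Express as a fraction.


Recall = TP / (TP + FN) = 25 / 55 = 5/11.

5/11


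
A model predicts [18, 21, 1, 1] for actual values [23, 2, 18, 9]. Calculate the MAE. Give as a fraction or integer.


MAE = (1/4) * (|23-18|=5 + |2-21|=19 + |18-1|=17 + |9-1|=8). Sum = 49. MAE = 49/4.

49/4


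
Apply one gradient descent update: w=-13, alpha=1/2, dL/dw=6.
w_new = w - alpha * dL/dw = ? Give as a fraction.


w_new = -13 - 1/2 * 6 = -13 - 3 = -16.

-16


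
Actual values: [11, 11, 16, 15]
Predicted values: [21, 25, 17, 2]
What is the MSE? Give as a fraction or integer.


MSE = (1/4) * ((11-21)^2=100 + (11-25)^2=196 + (16-17)^2=1 + (15-2)^2=169). Sum = 466. MSE = 233/2.

233/2


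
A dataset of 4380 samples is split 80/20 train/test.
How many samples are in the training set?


Test set = 4380 * 20% = 876. Training set = 4380 - 876 = 3504.

3504


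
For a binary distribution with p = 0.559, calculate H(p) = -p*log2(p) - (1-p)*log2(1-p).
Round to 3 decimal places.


H = -0.559*log2(0.559) - 0.441*log2(0.441) = 0.990.

0.990


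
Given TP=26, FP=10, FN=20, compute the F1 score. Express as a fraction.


Precision = 26/36 = 13/18. Recall = 26/46 = 13/23. F1 = 2*P*R/(P+R) = 26/41.

26/41


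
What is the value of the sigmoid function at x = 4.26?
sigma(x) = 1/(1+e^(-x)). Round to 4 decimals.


sigma(4.26) = 1/(1+e^(-4.26)) = 1/(1+0.014122) = 1/1.014122 = 0.9861.

0.9861


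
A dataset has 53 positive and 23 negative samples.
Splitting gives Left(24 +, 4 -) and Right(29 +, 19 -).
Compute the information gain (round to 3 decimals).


H(parent) = 0.8845. H(left) = 0.5917, H(right) = 0.9685. Weighted = (28/76)*0.5917 + (48/76)*0.9685 = 0.8297. IG = 0.8845 - 0.8297 = 0.0548, which rounds to 0.055.

0.055


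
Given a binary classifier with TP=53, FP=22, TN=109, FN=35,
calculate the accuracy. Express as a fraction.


Accuracy = (TP + TN) / (TP + TN + FP + FN) = (53 + 109) / 219 = 54/73.

54/73


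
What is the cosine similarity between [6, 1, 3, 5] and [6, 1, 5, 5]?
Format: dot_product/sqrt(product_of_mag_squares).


dot = 77. |a|^2 = 71, |b|^2 = 87. cos = 77/sqrt(6177).

77/sqrt(6177)


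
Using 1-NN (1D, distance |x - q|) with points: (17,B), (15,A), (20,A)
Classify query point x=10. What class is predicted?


Distances: |17-10|=7, |15-10|=5, |20-10|=10. 1 nearest: (15,A). Counts: {'A': 1}. Majority class: A.

A


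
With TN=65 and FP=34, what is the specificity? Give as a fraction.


Specificity = TN / (TN + FP) = 65 / 99 = 65/99.

65/99


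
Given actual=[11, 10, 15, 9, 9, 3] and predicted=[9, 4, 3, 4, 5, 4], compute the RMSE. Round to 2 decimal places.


MSE = 37.6667. RMSE = sqrt(37.6667) = 6.14.

6.14


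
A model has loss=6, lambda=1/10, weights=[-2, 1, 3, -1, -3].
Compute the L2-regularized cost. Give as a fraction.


L2 sq norm = sum(w^2) = 24. J = 6 + 1/10 * 24 = 42/5.

42/5


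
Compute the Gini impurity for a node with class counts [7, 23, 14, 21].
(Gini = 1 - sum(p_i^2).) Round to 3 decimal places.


Total = 65. Proportions: 7/65, 23/65, 14/65, 21/65. sum(p_i^2) = 0.2876. Gini = 1 - 0.2876 = 0.7124, which rounds to 0.712.

0.712


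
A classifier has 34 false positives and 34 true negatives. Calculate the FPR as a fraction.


FPR = FP / (FP + TN) = 34 / 68 = 1/2.

1/2


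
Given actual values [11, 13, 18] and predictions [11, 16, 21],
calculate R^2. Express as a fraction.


Mean(y) = 14. SS_res = 18. SS_tot = 26. R^2 = 1 - 18/(26) = 4/13.

4/13


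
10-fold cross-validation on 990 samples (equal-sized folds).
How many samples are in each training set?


Each validation fold has 990/10 = 99 samples. Training set = 990 - 99 = 891.

891


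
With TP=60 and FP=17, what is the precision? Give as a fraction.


Precision = TP / (TP + FP) = 60 / 77 = 60/77.

60/77


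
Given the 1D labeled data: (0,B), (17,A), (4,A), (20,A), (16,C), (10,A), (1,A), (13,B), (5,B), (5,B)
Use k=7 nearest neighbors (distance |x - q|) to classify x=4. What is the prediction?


Distances: |0-4|=4, |17-4|=13, |4-4|=0, |20-4|=16, |16-4|=12, |10-4|=6, |1-4|=3, |13-4|=9, |5-4|=1, |5-4|=1. 7 nearest: (4,A), (5,B), (5,B), (1,A), (0,B), (10,A), (13,B). Counts: {'A': 3, 'B': 4}. Majority class: B.

B


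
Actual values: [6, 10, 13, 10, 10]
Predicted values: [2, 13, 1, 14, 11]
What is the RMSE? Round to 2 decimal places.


MSE = 37.2000. RMSE = sqrt(37.2000) = 6.10.

6.10


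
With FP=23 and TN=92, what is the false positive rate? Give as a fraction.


FPR = FP / (FP + TN) = 23 / 115 = 1/5.

1/5


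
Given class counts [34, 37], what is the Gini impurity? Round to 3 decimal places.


Total = 71. Proportions: 34/71, 37/71. sum(p_i^2) = 0.5009. Gini = 1 - 0.5009 = 0.4991, which rounds to 0.499.

0.499


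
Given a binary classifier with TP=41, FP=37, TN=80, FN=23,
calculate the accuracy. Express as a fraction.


Accuracy = (TP + TN) / (TP + TN + FP + FN) = (41 + 80) / 181 = 121/181.

121/181


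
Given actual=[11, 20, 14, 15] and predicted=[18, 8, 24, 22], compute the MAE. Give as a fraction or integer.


MAE = (1/4) * (|11-18|=7 + |20-8|=12 + |14-24|=10 + |15-22|=7). Sum = 36. MAE = 9.

9


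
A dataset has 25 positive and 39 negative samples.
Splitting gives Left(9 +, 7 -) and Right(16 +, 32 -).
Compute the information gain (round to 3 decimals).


H(parent) = 0.9652. H(left) = 0.9887, H(right) = 0.9183. Weighted = (16/64)*0.9887 + (48/64)*0.9183 = 0.9359. IG = 0.9652 - 0.9359 = 0.0293, which rounds to 0.029.

0.029


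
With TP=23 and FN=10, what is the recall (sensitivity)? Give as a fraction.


Recall = TP / (TP + FN) = 23 / 33 = 23/33.

23/33


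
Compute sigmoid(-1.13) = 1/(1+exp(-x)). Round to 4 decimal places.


sigma(-1.13) = 1/(1+e^(1.13)) = 1/(1+3.095657) = 1/4.095657 = 0.2442.

0.2442


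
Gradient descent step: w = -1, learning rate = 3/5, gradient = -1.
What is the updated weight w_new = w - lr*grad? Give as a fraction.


w_new = -1 - 3/5 * -1 = -1 - -3/5 = -2/5.

-2/5


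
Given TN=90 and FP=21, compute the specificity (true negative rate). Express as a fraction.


Specificity = TN / (TN + FP) = 90 / 111 = 30/37.

30/37


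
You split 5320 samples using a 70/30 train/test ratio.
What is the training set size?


Test set = 5320 * 30% = 1596. Training set = 5320 - 1596 = 3724.

3724


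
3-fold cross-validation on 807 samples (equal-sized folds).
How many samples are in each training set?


Each validation fold has 807/3 = 269 samples. Training set = 807 - 269 = 538.

538


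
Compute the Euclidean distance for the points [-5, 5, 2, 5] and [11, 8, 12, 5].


d = sqrt(sum of squared differences). (-5-11)^2=256, (5-8)^2=9, (2-12)^2=100, (5-5)^2=0. Sum = 365.

sqrt(365)


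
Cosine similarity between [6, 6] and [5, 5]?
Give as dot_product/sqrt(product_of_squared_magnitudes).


dot = 60. |a|^2 = 72, |b|^2 = 50. cos = 60/sqrt(3600).

60/sqrt(3600)


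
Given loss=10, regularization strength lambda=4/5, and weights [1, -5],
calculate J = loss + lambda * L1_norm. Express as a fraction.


L1 norm = sum(|w|) = 6. J = 10 + 4/5 * 6 = 74/5.

74/5


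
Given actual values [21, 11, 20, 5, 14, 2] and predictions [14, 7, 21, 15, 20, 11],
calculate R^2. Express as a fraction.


Mean(y) = 73/6. SS_res = 283. SS_tot = 1793/6. R^2 = 1 - 283/(1793/6) = 95/1793.

95/1793


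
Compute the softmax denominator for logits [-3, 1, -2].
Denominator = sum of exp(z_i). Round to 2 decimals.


Denom = e^-3=0.0498 + e^1=2.7183 + e^-2=0.1353. Sum = 2.9034, which rounds to 2.90.

2.90


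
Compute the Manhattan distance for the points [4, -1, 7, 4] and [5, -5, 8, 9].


d = sum of absolute differences: |4-5|=1 + |-1--5|=4 + |7-8|=1 + |4-9|=5 = 11.

11


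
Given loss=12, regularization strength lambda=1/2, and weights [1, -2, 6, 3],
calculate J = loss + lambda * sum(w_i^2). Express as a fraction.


L2 sq norm = sum(w^2) = 50. J = 12 + 1/2 * 50 = 37.

37


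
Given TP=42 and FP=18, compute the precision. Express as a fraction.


Precision = TP / (TP + FP) = 42 / 60 = 7/10.

7/10


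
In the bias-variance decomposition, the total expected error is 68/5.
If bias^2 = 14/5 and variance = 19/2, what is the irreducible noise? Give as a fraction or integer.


Total error = bias^2 + variance + irreducible noise. So irreducible noise = 68/5 - 14/5 - 19/2 = 13/10.

13/10


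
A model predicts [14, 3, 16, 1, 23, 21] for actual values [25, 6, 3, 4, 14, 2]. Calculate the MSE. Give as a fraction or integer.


MSE = (1/6) * ((25-14)^2=121 + (6-3)^2=9 + (3-16)^2=169 + (4-1)^2=9 + (14-23)^2=81 + (2-21)^2=361). Sum = 750. MSE = 125.

125


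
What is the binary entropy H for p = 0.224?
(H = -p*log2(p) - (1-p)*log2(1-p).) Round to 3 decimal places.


H = -0.224*log2(0.224) - 0.776*log2(0.776) = 0.767.

0.767


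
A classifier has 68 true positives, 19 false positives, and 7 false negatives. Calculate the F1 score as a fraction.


Precision = 68/87 = 68/87. Recall = 68/75 = 68/75. F1 = 2*P*R/(P+R) = 68/81.

68/81


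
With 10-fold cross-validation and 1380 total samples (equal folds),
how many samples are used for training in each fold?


Each validation fold has 1380/10 = 138 samples. Training set = 1380 - 138 = 1242.

1242


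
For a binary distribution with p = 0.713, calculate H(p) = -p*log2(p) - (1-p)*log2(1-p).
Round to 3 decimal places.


H = -0.713*log2(0.713) - 0.287*log2(0.287) = 0.865.

0.865


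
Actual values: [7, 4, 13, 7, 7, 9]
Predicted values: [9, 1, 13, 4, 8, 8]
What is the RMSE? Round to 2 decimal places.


MSE = 4.0000. RMSE = sqrt(4.0000) = 2.00.

2.00


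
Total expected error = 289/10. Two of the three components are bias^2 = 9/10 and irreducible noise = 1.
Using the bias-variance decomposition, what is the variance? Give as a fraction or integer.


Total error = bias^2 + variance + irreducible noise. So variance = 289/10 - 9/10 - 1 = 27.

27


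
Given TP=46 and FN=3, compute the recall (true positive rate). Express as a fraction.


Recall = TP / (TP + FN) = 46 / 49 = 46/49.

46/49


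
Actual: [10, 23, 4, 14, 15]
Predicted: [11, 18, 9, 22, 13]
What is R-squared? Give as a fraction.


Mean(y) = 66/5. SS_res = 119. SS_tot = 974/5. R^2 = 1 - 119/(974/5) = 379/974.

379/974


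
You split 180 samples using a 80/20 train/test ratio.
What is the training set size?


Test set = 180 * 20% = 36. Training set = 180 - 36 = 144.

144


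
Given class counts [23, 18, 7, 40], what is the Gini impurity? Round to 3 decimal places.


Total = 88. Proportions: 23/88, 18/88, 7/88, 40/88. sum(p_i^2) = 0.3231. Gini = 1 - 0.3231 = 0.6769, which rounds to 0.677.

0.677


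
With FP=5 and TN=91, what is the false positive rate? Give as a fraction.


FPR = FP / (FP + TN) = 5 / 96 = 5/96.

5/96


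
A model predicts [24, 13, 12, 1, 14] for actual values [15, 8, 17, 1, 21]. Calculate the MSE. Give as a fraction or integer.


MSE = (1/5) * ((15-24)^2=81 + (8-13)^2=25 + (17-12)^2=25 + (1-1)^2=0 + (21-14)^2=49). Sum = 180. MSE = 36.

36


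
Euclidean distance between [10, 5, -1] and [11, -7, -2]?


d = sqrt(sum of squared differences). (10-11)^2=1, (5--7)^2=144, (-1--2)^2=1. Sum = 146.

sqrt(146)


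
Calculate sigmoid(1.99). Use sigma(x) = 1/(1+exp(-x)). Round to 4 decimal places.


sigma(1.99) = 1/(1+e^(-1.99)) = 1/(1+0.136695) = 1/1.136695 = 0.8797.

0.8797


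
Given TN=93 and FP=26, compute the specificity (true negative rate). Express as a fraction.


Specificity = TN / (TN + FP) = 93 / 119 = 93/119.

93/119


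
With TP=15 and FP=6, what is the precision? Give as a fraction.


Precision = TP / (TP + FP) = 15 / 21 = 5/7.

5/7


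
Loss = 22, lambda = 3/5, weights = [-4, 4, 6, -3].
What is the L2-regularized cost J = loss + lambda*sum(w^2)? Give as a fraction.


L2 sq norm = sum(w^2) = 77. J = 22 + 3/5 * 77 = 341/5.

341/5


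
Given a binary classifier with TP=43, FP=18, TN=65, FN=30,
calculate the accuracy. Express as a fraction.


Accuracy = (TP + TN) / (TP + TN + FP + FN) = (43 + 65) / 156 = 9/13.

9/13


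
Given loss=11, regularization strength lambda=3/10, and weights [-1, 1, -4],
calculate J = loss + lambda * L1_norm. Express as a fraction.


L1 norm = sum(|w|) = 6. J = 11 + 3/10 * 6 = 64/5.

64/5


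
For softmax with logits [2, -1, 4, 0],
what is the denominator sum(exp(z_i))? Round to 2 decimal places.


Denom = e^2=7.3891 + e^-1=0.3679 + e^4=54.5982 + e^0=1.0000. Sum = 63.3552, which rounds to 63.36.

63.36


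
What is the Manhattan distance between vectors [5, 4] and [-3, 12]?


d = sum of absolute differences: |5--3|=8 + |4-12|=8 = 16.

16


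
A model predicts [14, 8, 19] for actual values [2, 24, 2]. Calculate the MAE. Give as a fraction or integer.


MAE = (1/3) * (|2-14|=12 + |24-8|=16 + |2-19|=17). Sum = 45. MAE = 15.

15


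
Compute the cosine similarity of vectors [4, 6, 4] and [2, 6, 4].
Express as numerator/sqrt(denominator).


dot = 60. |a|^2 = 68, |b|^2 = 56. cos = 60/sqrt(3808).

60/sqrt(3808)


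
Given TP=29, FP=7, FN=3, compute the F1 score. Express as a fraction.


Precision = 29/36 = 29/36. Recall = 29/32 = 29/32. F1 = 2*P*R/(P+R) = 29/34.

29/34


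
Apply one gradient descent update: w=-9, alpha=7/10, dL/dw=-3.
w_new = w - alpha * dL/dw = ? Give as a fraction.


w_new = -9 - 7/10 * -3 = -9 - -21/10 = -69/10.

-69/10


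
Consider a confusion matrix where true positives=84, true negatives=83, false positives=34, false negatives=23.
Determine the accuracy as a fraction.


Accuracy = (TP + TN) / (TP + TN + FP + FN) = (84 + 83) / 224 = 167/224.

167/224


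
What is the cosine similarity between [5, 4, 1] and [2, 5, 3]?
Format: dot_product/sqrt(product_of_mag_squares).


dot = 33. |a|^2 = 42, |b|^2 = 38. cos = 33/sqrt(1596).

33/sqrt(1596)


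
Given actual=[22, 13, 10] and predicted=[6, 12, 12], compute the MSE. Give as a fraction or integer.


MSE = (1/3) * ((22-6)^2=256 + (13-12)^2=1 + (10-12)^2=4). Sum = 261. MSE = 87.

87


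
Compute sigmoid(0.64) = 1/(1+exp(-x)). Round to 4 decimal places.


sigma(0.64) = 1/(1+e^(-0.64)) = 1/(1+0.527292) = 1/1.527292 = 0.6548.

0.6548


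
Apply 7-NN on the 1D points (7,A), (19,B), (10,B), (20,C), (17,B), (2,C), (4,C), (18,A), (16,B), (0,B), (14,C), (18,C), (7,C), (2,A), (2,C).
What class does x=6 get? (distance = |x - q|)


Distances: |7-6|=1, |19-6|=13, |10-6|=4, |20-6|=14, |17-6|=11, |2-6|=4, |4-6|=2, |18-6|=12, |16-6|=10, |0-6|=6, |14-6|=8, |18-6|=12, |7-6|=1, |2-6|=4, |2-6|=4. 7 nearest: (7,A), (7,C), (4,C), (2,A), (10,B), (2,C), (2,C). Counts: {'A': 2, 'C': 4, 'B': 1}. Majority class: C.

C


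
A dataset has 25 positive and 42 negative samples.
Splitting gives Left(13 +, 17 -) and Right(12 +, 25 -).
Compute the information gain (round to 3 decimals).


H(parent) = 0.9530. H(left) = 0.9871, H(right) = 0.9090. Weighted = (30/67)*0.9871 + (37/67)*0.9090 = 0.9440. IG = 0.9530 - 0.9440 = 0.0090, which rounds to 0.009.

0.009


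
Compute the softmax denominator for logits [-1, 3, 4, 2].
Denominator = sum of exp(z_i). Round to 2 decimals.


Denom = e^-1=0.3679 + e^3=20.0855 + e^4=54.5982 + e^2=7.3891. Sum = 82.4407, which rounds to 82.44.

82.44


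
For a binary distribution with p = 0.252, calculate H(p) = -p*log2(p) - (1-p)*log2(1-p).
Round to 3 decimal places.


H = -0.252*log2(0.252) - 0.748*log2(0.748) = 0.814.

0.814


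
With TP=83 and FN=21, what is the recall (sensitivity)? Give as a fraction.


Recall = TP / (TP + FN) = 83 / 104 = 83/104.

83/104


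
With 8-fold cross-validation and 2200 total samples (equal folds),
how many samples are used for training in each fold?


Each validation fold has 2200/8 = 275 samples. Training set = 2200 - 275 = 1925.

1925


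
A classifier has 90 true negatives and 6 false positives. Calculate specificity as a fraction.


Specificity = TN / (TN + FP) = 90 / 96 = 15/16.

15/16


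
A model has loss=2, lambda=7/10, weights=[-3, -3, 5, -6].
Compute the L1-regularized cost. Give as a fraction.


L1 norm = sum(|w|) = 17. J = 2 + 7/10 * 17 = 139/10.

139/10


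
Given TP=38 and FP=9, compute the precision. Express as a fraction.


Precision = TP / (TP + FP) = 38 / 47 = 38/47.

38/47


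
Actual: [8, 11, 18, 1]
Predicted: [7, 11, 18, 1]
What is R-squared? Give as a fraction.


Mean(y) = 19/2. SS_res = 1. SS_tot = 149. R^2 = 1 - 1/(149) = 148/149.

148/149


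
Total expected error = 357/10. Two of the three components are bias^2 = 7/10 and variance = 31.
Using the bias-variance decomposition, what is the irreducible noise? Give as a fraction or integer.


Total error = bias^2 + variance + irreducible noise. So irreducible noise = 357/10 - 7/10 - 31 = 4.

4


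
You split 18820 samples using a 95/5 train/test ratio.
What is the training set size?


Test set = 18820 * 5% = 941. Training set = 18820 - 941 = 17879.

17879


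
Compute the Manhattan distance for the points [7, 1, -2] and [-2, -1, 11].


d = sum of absolute differences: |7--2|=9 + |1--1|=2 + |-2-11|=13 = 24.

24


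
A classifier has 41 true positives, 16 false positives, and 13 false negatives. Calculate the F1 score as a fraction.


Precision = 41/57 = 41/57. Recall = 41/54 = 41/54. F1 = 2*P*R/(P+R) = 82/111.

82/111


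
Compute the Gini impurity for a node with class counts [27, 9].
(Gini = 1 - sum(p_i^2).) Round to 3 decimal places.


Total = 36. Proportions: 27/36, 9/36. sum(p_i^2) = 0.6250. Gini = 1 - 0.6250 = 0.3750, which rounds to 0.375.

0.375


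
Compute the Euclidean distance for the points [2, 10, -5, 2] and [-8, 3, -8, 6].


d = sqrt(sum of squared differences). (2--8)^2=100, (10-3)^2=49, (-5--8)^2=9, (2-6)^2=16. Sum = 174.

sqrt(174)


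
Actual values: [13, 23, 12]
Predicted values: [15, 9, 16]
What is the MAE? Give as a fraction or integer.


MAE = (1/3) * (|13-15|=2 + |23-9|=14 + |12-16|=4). Sum = 20. MAE = 20/3.

20/3


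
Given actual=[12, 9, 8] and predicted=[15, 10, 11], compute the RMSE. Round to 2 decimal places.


MSE = 6.3333. RMSE = sqrt(6.3333) = 2.52.

2.52


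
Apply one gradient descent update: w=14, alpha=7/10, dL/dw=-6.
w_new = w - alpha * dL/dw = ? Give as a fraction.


w_new = 14 - 7/10 * -6 = 14 - -21/5 = 91/5.

91/5


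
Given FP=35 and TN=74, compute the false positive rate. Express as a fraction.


FPR = FP / (FP + TN) = 35 / 109 = 35/109.

35/109


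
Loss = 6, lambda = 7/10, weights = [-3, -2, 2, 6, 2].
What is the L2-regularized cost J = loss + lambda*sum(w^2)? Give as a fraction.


L2 sq norm = sum(w^2) = 57. J = 6 + 7/10 * 57 = 459/10.

459/10


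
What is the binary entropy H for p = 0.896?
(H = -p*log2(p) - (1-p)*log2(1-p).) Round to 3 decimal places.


H = -0.896*log2(0.896) - 0.104*log2(0.104) = 0.482.

0.482


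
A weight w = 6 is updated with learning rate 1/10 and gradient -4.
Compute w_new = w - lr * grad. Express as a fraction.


w_new = 6 - 1/10 * -4 = 6 - -2/5 = 32/5.

32/5


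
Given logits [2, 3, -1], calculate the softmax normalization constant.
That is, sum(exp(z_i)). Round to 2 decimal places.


Denom = e^2=7.3891 + e^3=20.0855 + e^-1=0.3679. Sum = 27.8425, which rounds to 27.84.

27.84


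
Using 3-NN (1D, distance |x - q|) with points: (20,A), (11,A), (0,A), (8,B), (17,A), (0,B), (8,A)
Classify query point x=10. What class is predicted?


Distances: |20-10|=10, |11-10|=1, |0-10|=10, |8-10|=2, |17-10|=7, |0-10|=10, |8-10|=2. 3 nearest: (11,A), (8,A), (8,B). Counts: {'A': 2, 'B': 1}. Majority class: A.

A


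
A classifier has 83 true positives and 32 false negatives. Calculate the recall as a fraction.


Recall = TP / (TP + FN) = 83 / 115 = 83/115.

83/115


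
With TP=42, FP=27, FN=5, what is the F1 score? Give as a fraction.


Precision = 42/69 = 14/23. Recall = 42/47 = 42/47. F1 = 2*P*R/(P+R) = 21/29.

21/29


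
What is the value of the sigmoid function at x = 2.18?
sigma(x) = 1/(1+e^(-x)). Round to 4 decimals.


sigma(2.18) = 1/(1+e^(-2.18)) = 1/(1+0.113042) = 1/1.113042 = 0.8984.

0.8984


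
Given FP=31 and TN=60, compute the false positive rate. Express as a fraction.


FPR = FP / (FP + TN) = 31 / 91 = 31/91.

31/91


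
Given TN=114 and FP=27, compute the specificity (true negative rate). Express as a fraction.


Specificity = TN / (TN + FP) = 114 / 141 = 38/47.

38/47


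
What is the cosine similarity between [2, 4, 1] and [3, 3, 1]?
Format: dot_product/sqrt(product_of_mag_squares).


dot = 19. |a|^2 = 21, |b|^2 = 19. cos = 19/sqrt(399).

19/sqrt(399)


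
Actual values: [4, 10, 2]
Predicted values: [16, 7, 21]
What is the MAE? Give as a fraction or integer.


MAE = (1/3) * (|4-16|=12 + |10-7|=3 + |2-21|=19). Sum = 34. MAE = 34/3.

34/3


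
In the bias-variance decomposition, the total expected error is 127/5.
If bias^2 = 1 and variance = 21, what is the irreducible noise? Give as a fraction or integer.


Total error = bias^2 + variance + irreducible noise. So irreducible noise = 127/5 - 1 - 21 = 17/5.

17/5


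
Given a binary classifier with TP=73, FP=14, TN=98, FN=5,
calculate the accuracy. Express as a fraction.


Accuracy = (TP + TN) / (TP + TN + FP + FN) = (73 + 98) / 190 = 9/10.

9/10


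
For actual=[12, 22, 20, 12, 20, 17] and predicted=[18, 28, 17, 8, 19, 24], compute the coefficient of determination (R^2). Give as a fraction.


Mean(y) = 103/6. SS_res = 147. SS_tot = 557/6. R^2 = 1 - 147/(557/6) = -325/557.

-325/557


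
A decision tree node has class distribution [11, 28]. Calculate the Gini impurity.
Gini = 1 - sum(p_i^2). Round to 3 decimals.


Total = 39. Proportions: 11/39, 28/39. sum(p_i^2) = 0.5950. Gini = 1 - 0.5950 = 0.4050, which rounds to 0.405.

0.405


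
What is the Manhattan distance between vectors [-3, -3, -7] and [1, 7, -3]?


d = sum of absolute differences: |-3-1|=4 + |-3-7|=10 + |-7--3|=4 = 18.

18


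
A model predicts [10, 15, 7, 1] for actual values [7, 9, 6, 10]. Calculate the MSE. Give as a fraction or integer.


MSE = (1/4) * ((7-10)^2=9 + (9-15)^2=36 + (6-7)^2=1 + (10-1)^2=81). Sum = 127. MSE = 127/4.

127/4


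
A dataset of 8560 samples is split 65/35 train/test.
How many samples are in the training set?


Test set = 8560 * 35% = 2996. Training set = 8560 - 2996 = 5564.

5564


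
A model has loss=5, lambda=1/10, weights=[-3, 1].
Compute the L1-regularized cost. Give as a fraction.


L1 norm = sum(|w|) = 4. J = 5 + 1/10 * 4 = 27/5.

27/5


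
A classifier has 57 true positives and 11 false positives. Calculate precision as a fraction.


Precision = TP / (TP + FP) = 57 / 68 = 57/68.

57/68


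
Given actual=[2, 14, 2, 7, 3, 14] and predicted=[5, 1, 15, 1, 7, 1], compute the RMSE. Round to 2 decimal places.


MSE = 94.6667. RMSE = sqrt(94.6667) = 9.73.

9.73


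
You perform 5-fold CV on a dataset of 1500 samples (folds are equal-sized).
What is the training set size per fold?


Each validation fold has 1500/5 = 300 samples. Training set = 1500 - 300 = 1200.

1200


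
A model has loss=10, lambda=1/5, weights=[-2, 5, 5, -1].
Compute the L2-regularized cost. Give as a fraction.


L2 sq norm = sum(w^2) = 55. J = 10 + 1/5 * 55 = 21.

21


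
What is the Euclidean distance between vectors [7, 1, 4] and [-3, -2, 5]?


d = sqrt(sum of squared differences). (7--3)^2=100, (1--2)^2=9, (4-5)^2=1. Sum = 110.

sqrt(110)


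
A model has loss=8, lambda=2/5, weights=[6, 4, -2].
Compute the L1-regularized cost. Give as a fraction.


L1 norm = sum(|w|) = 12. J = 8 + 2/5 * 12 = 64/5.

64/5


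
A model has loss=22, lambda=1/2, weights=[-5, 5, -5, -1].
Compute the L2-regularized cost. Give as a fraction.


L2 sq norm = sum(w^2) = 76. J = 22 + 1/2 * 76 = 60.

60


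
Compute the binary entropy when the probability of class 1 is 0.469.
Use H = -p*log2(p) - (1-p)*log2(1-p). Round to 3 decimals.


H = -0.469*log2(0.469) - 0.531*log2(0.531) = 0.997.

0.997


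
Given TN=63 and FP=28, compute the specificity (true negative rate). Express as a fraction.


Specificity = TN / (TN + FP) = 63 / 91 = 9/13.

9/13


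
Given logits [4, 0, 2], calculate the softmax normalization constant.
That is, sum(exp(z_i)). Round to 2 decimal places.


Denom = e^4=54.5982 + e^0=1.0000 + e^2=7.3891. Sum = 62.9873, which rounds to 62.99.

62.99


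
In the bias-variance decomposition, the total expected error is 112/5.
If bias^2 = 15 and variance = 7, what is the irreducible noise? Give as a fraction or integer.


Total error = bias^2 + variance + irreducible noise. So irreducible noise = 112/5 - 15 - 7 = 2/5.

2/5


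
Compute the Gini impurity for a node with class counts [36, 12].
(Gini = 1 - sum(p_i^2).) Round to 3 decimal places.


Total = 48. Proportions: 36/48, 12/48. sum(p_i^2) = 0.6250. Gini = 1 - 0.6250 = 0.3750, which rounds to 0.375.

0.375


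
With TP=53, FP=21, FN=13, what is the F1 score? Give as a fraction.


Precision = 53/74 = 53/74. Recall = 53/66 = 53/66. F1 = 2*P*R/(P+R) = 53/70.

53/70


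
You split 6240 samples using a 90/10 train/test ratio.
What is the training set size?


Test set = 6240 * 10% = 624. Training set = 6240 - 624 = 5616.

5616


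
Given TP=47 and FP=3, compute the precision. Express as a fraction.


Precision = TP / (TP + FP) = 47 / 50 = 47/50.

47/50


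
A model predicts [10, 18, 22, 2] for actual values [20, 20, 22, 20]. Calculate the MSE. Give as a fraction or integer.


MSE = (1/4) * ((20-10)^2=100 + (20-18)^2=4 + (22-22)^2=0 + (20-2)^2=324). Sum = 428. MSE = 107.

107


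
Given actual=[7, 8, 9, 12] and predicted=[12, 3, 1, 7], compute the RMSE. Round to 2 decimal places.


MSE = 34.7500. RMSE = sqrt(34.7500) = 5.89.

5.89


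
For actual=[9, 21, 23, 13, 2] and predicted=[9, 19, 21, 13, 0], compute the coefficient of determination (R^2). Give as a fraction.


Mean(y) = 68/5. SS_res = 12. SS_tot = 1496/5. R^2 = 1 - 12/(1496/5) = 359/374.

359/374


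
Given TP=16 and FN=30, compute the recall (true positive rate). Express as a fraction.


Recall = TP / (TP + FN) = 16 / 46 = 8/23.

8/23


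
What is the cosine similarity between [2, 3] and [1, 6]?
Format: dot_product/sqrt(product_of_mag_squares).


dot = 20. |a|^2 = 13, |b|^2 = 37. cos = 20/sqrt(481).

20/sqrt(481)


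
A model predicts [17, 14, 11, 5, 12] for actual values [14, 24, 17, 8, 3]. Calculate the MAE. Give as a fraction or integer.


MAE = (1/5) * (|14-17|=3 + |24-14|=10 + |17-11|=6 + |8-5|=3 + |3-12|=9). Sum = 31. MAE = 31/5.

31/5


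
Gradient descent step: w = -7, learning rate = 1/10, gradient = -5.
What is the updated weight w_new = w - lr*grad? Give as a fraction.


w_new = -7 - 1/10 * -5 = -7 - -1/2 = -13/2.

-13/2


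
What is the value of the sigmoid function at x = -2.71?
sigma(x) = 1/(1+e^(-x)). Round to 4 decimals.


sigma(-2.71) = 1/(1+e^(2.71)) = 1/(1+15.029276) = 1/16.029276 = 0.0624.

0.0624


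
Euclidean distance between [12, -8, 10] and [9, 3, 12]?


d = sqrt(sum of squared differences). (12-9)^2=9, (-8-3)^2=121, (10-12)^2=4. Sum = 134.

sqrt(134)


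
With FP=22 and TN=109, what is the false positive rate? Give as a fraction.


FPR = FP / (FP + TN) = 22 / 131 = 22/131.

22/131


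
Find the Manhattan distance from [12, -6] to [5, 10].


d = sum of absolute differences: |12-5|=7 + |-6-10|=16 = 23.

23


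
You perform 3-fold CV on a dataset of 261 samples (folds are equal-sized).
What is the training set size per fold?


Each validation fold has 261/3 = 87 samples. Training set = 261 - 87 = 174.

174


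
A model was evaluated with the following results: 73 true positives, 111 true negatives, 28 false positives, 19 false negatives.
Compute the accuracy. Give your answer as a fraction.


Accuracy = (TP + TN) / (TP + TN + FP + FN) = (73 + 111) / 231 = 184/231.

184/231


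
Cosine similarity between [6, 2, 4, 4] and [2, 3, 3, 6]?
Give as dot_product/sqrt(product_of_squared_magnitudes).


dot = 54. |a|^2 = 72, |b|^2 = 58. cos = 54/sqrt(4176).

54/sqrt(4176)


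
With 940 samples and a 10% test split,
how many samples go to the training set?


Test set = 940 * 10% = 94. Training set = 940 - 94 = 846.

846


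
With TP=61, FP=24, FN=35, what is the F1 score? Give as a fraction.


Precision = 61/85 = 61/85. Recall = 61/96 = 61/96. F1 = 2*P*R/(P+R) = 122/181.

122/181


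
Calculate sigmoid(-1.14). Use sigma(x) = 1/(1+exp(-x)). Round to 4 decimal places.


sigma(-1.14) = 1/(1+e^(1.14)) = 1/(1+3.126768) = 1/4.126768 = 0.2423.

0.2423


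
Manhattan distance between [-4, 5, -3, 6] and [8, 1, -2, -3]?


d = sum of absolute differences: |-4-8|=12 + |5-1|=4 + |-3--2|=1 + |6--3|=9 = 26.

26


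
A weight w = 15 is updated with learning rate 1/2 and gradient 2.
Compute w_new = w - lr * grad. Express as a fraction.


w_new = 15 - 1/2 * 2 = 15 - 1 = 14.

14


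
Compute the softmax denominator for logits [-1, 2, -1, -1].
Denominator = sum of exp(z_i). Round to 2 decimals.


Denom = e^-1=0.3679 + e^2=7.3891 + e^-1=0.3679 + e^-1=0.3679. Sum = 8.4928, which rounds to 8.49.

8.49


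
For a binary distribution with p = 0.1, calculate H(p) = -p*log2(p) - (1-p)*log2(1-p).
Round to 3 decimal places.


H = -0.1*log2(0.1) - 0.9*log2(0.9) = 0.469.

0.469


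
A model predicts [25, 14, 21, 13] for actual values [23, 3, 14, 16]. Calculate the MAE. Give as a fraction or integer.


MAE = (1/4) * (|23-25|=2 + |3-14|=11 + |14-21|=7 + |16-13|=3). Sum = 23. MAE = 23/4.

23/4


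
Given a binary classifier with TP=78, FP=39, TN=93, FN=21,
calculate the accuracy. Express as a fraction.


Accuracy = (TP + TN) / (TP + TN + FP + FN) = (78 + 93) / 231 = 57/77.

57/77


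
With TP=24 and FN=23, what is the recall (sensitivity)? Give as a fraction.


Recall = TP / (TP + FN) = 24 / 47 = 24/47.

24/47


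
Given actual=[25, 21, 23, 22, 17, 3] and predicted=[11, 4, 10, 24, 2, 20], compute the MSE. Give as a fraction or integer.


MSE = (1/6) * ((25-11)^2=196 + (21-4)^2=289 + (23-10)^2=169 + (22-24)^2=4 + (17-2)^2=225 + (3-20)^2=289). Sum = 1172. MSE = 586/3.

586/3


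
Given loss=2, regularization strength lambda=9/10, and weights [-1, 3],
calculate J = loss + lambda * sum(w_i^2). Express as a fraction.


L2 sq norm = sum(w^2) = 10. J = 2 + 9/10 * 10 = 11.

11


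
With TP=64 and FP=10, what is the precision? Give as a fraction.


Precision = TP / (TP + FP) = 64 / 74 = 32/37.

32/37


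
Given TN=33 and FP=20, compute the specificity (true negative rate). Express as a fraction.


Specificity = TN / (TN + FP) = 33 / 53 = 33/53.

33/53


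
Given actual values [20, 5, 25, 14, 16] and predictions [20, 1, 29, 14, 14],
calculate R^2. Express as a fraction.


Mean(y) = 16. SS_res = 36. SS_tot = 222. R^2 = 1 - 36/(222) = 31/37.

31/37


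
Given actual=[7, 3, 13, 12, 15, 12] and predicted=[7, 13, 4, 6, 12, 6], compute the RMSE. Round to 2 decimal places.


MSE = 43.6667. RMSE = sqrt(43.6667) = 6.61.

6.61


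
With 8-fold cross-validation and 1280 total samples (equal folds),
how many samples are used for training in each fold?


Each validation fold has 1280/8 = 160 samples. Training set = 1280 - 160 = 1120.

1120


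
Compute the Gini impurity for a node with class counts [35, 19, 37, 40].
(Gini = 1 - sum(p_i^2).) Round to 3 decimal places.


Total = 131. Proportions: 35/131, 19/131, 37/131, 40/131. sum(p_i^2) = 0.2654. Gini = 1 - 0.2654 = 0.7346, which rounds to 0.735.

0.735


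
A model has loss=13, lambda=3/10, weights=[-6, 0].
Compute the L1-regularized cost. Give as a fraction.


L1 norm = sum(|w|) = 6. J = 13 + 3/10 * 6 = 74/5.

74/5


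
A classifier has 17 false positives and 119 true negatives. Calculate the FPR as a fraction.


FPR = FP / (FP + TN) = 17 / 136 = 1/8.

1/8


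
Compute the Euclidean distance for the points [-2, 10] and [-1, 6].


d = sqrt(sum of squared differences). (-2--1)^2=1, (10-6)^2=16. Sum = 17.

sqrt(17)


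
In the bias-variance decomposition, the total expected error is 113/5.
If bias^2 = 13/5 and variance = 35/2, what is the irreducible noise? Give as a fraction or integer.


Total error = bias^2 + variance + irreducible noise. So irreducible noise = 113/5 - 13/5 - 35/2 = 5/2.

5/2


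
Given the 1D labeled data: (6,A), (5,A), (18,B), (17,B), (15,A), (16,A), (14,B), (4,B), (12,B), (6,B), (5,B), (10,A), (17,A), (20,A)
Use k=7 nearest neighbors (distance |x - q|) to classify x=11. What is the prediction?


Distances: |6-11|=5, |5-11|=6, |18-11|=7, |17-11|=6, |15-11|=4, |16-11|=5, |14-11|=3, |4-11|=7, |12-11|=1, |6-11|=5, |5-11|=6, |10-11|=1, |17-11|=6, |20-11|=9. 7 nearest: (10,A), (12,B), (14,B), (15,A), (6,A), (16,A), (6,B). Counts: {'A': 4, 'B': 3}. Majority class: A.

A


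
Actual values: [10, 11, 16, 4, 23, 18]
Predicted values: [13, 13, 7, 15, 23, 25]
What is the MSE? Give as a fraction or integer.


MSE = (1/6) * ((10-13)^2=9 + (11-13)^2=4 + (16-7)^2=81 + (4-15)^2=121 + (23-23)^2=0 + (18-25)^2=49). Sum = 264. MSE = 44.

44


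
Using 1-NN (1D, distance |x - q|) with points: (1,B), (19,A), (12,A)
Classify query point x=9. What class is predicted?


Distances: |1-9|=8, |19-9|=10, |12-9|=3. 1 nearest: (12,A). Counts: {'A': 1}. Majority class: A.

A


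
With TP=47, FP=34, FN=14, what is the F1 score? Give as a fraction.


Precision = 47/81 = 47/81. Recall = 47/61 = 47/61. F1 = 2*P*R/(P+R) = 47/71.

47/71


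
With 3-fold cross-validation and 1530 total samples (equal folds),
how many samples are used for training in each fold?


Each validation fold has 1530/3 = 510 samples. Training set = 1530 - 510 = 1020.

1020


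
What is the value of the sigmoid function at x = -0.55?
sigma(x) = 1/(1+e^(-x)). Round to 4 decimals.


sigma(-0.55) = 1/(1+e^(0.55)) = 1/(1+1.733253) = 1/2.733253 = 0.3659.

0.3659


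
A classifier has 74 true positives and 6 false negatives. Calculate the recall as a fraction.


Recall = TP / (TP + FN) = 74 / 80 = 37/40.

37/40


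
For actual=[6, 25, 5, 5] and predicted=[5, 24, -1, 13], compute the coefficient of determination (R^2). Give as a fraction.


Mean(y) = 41/4. SS_res = 102. SS_tot = 1163/4. R^2 = 1 - 102/(1163/4) = 755/1163.

755/1163


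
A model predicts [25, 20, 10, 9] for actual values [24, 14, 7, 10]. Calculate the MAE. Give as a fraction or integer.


MAE = (1/4) * (|24-25|=1 + |14-20|=6 + |7-10|=3 + |10-9|=1). Sum = 11. MAE = 11/4.

11/4


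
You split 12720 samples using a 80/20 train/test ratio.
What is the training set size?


Test set = 12720 * 20% = 2544. Training set = 12720 - 2544 = 10176.

10176


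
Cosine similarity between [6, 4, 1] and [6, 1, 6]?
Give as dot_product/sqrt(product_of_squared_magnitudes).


dot = 46. |a|^2 = 53, |b|^2 = 73. cos = 46/sqrt(3869).

46/sqrt(3869)


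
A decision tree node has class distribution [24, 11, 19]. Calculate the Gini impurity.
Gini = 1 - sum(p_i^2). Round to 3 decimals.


Total = 54. Proportions: 24/54, 11/54, 19/54. sum(p_i^2) = 0.3628. Gini = 1 - 0.3628 = 0.6372, which rounds to 0.637.

0.637


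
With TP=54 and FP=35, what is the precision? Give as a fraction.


Precision = TP / (TP + FP) = 54 / 89 = 54/89.

54/89


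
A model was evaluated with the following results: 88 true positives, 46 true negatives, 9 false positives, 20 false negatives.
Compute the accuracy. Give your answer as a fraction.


Accuracy = (TP + TN) / (TP + TN + FP + FN) = (88 + 46) / 163 = 134/163.

134/163
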